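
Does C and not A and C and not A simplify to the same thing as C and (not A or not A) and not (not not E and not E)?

Yes

E1: C and not A and C and not A
    = C and not A   [idempotence]
E2: C and (not A or not A) and not (not not E and not E)
    = C and (not A or not A) and (not E or E)   [De Morgan]
    = C and not A and (not E or E)   [idempotence]
    = C and not A   [complement / identity]
Both reduce to C and not A, so they are equivalent.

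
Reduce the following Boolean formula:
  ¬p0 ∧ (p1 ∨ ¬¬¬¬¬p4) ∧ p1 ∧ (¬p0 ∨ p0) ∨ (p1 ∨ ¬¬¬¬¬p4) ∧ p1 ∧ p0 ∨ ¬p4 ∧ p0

p1 ∨ ¬p4 ∧ p0

¬p0 ∧ (p1 ∨ ¬¬¬¬¬p4) ∧ p1 ∧ (¬p0 ∨ p0) ∨ (p1 ∨ ¬¬¬¬¬p4) ∧ p1 ∧ p0 ∨ ¬p4 ∧ p0
= ¬p0 ∧ (p1 ∨ ¬¬¬¬¬p4) ∧ p1 ∨ (p1 ∨ ¬¬¬¬¬p4) ∧ p1 ∧ p0 ∨ ¬p4 ∧ p0   [complement / identity]
= (p1 ∨ ¬¬¬¬¬p4) ∧ p1 ∨ ¬p4 ∧ p0   [distribution]
= (p1 ∨ ¬¬¬p4) ∧ p1 ∨ ¬p4 ∧ p0   [double negation]
= (p1 ∨ ¬p4) ∧ p1 ∨ ¬p4 ∧ p0   [double negation]
= p1 ∨ ¬p4 ∧ p0   [absorption]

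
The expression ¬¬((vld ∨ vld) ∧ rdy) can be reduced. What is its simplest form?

vld ∧ rdy

¬¬((vld ∨ vld) ∧ rdy)
= ¬¬(vld ∧ rdy)
= vld ∧ rdy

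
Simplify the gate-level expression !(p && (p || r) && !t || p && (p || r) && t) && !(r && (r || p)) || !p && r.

!p

!(p && (p || r) && !t || p && (p || r) && t) && !(r && (r || p)) || !p && r
= !(p && (p || r)) && !(r && (r || p)) || !p && r   (distribution)
= !p && !(r && (r || p)) || !p && r   (absorption)
= !p && !r || !p && r   (absorption)
= !p   (distribution)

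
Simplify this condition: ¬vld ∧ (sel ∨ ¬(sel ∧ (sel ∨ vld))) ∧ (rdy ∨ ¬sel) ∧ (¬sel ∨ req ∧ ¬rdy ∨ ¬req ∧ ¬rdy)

¬vld ∧ ¬sel

¬vld ∧ (sel ∨ ¬(sel ∧ (sel ∨ vld))) ∧ (rdy ∨ ¬sel) ∧ (¬sel ∨ req ∧ ¬rdy ∨ ¬req ∧ ¬rdy)
= ¬vld ∧ (sel ∨ ¬(sel ∧ (sel ∨ vld))) ∧ (¬sel ∨ rdy ∧ (req ∧ ¬rdy ∨ ¬req ∧ ¬rdy))
= ¬vld ∧ (sel ∨ ¬sel) ∧ (¬sel ∨ rdy ∧ (req ∧ ¬rdy ∨ ¬req ∧ ¬rdy))
= ¬vld ∧ (sel ∨ ¬sel) ∧ (¬sel ∨ rdy ∧ ¬rdy)
= ¬vld ∧ (¬sel ∨ rdy ∧ ¬rdy)
= ¬vld ∧ ¬sel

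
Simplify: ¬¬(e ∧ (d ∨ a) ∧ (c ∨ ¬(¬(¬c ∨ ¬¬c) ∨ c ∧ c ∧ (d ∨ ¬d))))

¬¬(e ∧ (d ∨ a) ∧ (c ∨ ¬(¬(¬c ∨ ¬¬c) ∨ c ∧ c ∧ (d ∨ ¬d))))
= ¬¬(e ∧ (d ∨ a) ∧ (c ∨ ¬(¬(¬c ∨ ¬¬c) ∨ c ∧ c)))   (complement / identity)
= ¬¬(e ∧ (d ∨ a) ∧ (c ∨ ¬(c ∧ ¬c ∨ c ∧ c)))   (De Morgan)
= ¬¬(e ∧ (d ∨ a) ∧ (c ∨ ¬c))   (distribution)
= e ∧ (d ∨ a) ∧ (c ∨ ¬c)   (double negation)
= e ∧ (d ∨ a)   (complement / identity)

e ∧ (d ∨ a)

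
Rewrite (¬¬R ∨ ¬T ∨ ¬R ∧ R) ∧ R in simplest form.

(¬¬R ∨ ¬T ∨ ¬R ∧ R) ∧ R
= (¬¬R ∨ ¬T) ∧ R
= (R ∨ ¬T) ∧ R
= R

R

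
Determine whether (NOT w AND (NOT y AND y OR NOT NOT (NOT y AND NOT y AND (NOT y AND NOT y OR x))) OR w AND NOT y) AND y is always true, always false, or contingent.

always false

(NOT w AND (NOT y AND y OR NOT NOT (NOT y AND NOT y AND (NOT y AND NOT y OR x))) OR w AND NOT y) AND y
= (NOT w AND (NOT y AND y OR NOT NOT (NOT y AND NOT y)) OR w AND NOT y) AND y   (absorption)
= (NOT w AND (NOT y AND y OR NOT y AND NOT y) OR w AND NOT y) AND y   (double negation)
= (NOT w AND NOT y OR w AND NOT y) AND y   (distribution)
= NOT y AND y   (distribution)
= FALSE   (complement)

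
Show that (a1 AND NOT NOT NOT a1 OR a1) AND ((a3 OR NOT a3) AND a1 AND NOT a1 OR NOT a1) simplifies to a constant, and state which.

(a1 AND NOT NOT NOT a1 OR a1) AND ((a3 OR NOT a3) AND a1 AND NOT a1 OR NOT a1)
= (a1 AND NOT NOT NOT a1 OR a1) AND (a1 AND NOT a1 OR NOT a1)   — complement / identity
= (a1 AND NOT a1 OR a1) AND (a1 AND NOT a1 OR NOT a1)   — double negation
= a1 AND NOT a1 OR a1 AND NOT a1   — distribution
= a1 AND NOT a1   — idempotence
= FALSE   — complement

FALSE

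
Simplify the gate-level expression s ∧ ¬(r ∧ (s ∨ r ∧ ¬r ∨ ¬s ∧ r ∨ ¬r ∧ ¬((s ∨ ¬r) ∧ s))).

s ∧ ¬r

s ∧ ¬(r ∧ (s ∨ r ∧ ¬r ∨ ¬s ∧ r ∨ ¬r ∧ ¬((s ∨ ¬r) ∧ s)))
= s ∧ ¬(r ∧ (s ∨ r ∧ ¬r ∨ ¬s ∧ r ∨ ¬r ∧ ¬s))   (absorption)
= s ∧ ¬(r ∧ (s ∨ r ∧ ¬r ∨ ¬s))   (distribution)
= s ∧ ¬(r ∧ (s ∨ ¬s))   (complement / identity)
= s ∧ ¬r   (complement / identity)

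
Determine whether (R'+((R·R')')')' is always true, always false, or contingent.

contingent

(R'+((R·R')')')'
= (R'+R·R')'   (double negation)
= (R')'   (complement / identity)
= R   (double negation)
This depends on R, so it is not a constant.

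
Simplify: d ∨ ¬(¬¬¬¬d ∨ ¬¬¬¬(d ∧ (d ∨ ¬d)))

True

d ∨ ¬(¬¬¬¬d ∨ ¬¬¬¬(d ∧ (d ∨ ¬d)))
= d ∨ ¬(¬¬¬¬d ∨ ¬¬¬¬d)
= d ∨ ¬¬¬¬¬d
= d ∨ ¬¬¬d
= d ∨ ¬d
= True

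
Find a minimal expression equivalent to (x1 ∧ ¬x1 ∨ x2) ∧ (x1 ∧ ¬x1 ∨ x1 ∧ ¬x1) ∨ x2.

(x1 ∧ ¬x1 ∨ x2) ∧ (x1 ∧ ¬x1 ∨ x1 ∧ ¬x1) ∨ x2
= (x1 ∧ ¬x1 ∨ x2) ∧ x1 ∧ ¬x1 ∨ x2   [complement / identity]
= x1 ∧ ¬x1 ∨ x2   [absorption]
= x2   [complement / identity]

x2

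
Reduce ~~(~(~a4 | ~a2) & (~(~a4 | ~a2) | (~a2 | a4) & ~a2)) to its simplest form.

a4 & a2

~~(~(~a4 | ~a2) & (~(~a4 | ~a2) | (~a2 | a4) & ~a2))
= ~~(~(~a4 | ~a2) & (~(~a4 | ~a2) | ~a2))   [absorption]
= ~~~(~a4 | ~a2)   [absorption]
= ~(~a4 | ~a2)   [double negation]
= a4 & a2   [De Morgan]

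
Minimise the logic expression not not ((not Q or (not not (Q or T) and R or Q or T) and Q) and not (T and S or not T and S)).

not S

not not ((not Q or (not not (Q or T) and R or Q or T) and Q) and not (T and S or not T and S))
= not not ((not Q or (not not (Q or T) and R or Q or T) and Q) and not S)   — distribution
= not not ((not Q or ((Q or T) and R or Q or T) and Q) and not S)   — double negation
= not not ((not Q or (Q or T) and Q) and not S)   — absorption
= not not ((not Q or Q) and not S)   — absorption
= not not not S   — complement / identity
= not S   — double negation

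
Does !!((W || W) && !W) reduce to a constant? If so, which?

yes, False

!!((W || W) && !W)
= !!(W && !W)
= W && !W
= false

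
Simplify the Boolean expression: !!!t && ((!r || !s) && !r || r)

!!!t && ((!r || !s) && !r || r)
= !!!t && (!r || r)   (absorption)
= !t && (!r || r)   (double negation)
= !t   (complement / identity)

!t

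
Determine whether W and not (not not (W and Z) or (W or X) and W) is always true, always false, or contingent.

W and not (not not (W and Z) or (W or X) and W)
= W and not (not not (W and Z) or W)
= W and not (W and Z or W)
= W and not W
= False

always false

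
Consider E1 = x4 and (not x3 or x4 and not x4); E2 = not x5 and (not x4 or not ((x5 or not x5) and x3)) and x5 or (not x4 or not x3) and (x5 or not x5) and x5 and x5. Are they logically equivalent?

No

E1: x4 and (not x3 or x4 and not x4)
    = x4 and not x3   — complement / identity
E2: not x5 and (not x4 or not ((x5 or not x5) and x3)) and x5 or (not x4 or not x3) and (x5 or not x5) and x5 and x5
    = not x5 and (not x4 or not x3) and x5 or (not x4 or not x3) and (x5 or not x5) and x5 and x5   — complement / identity
    = not x5 and (not x4 or not x3) and x5 or (not x4 or not x3) and x5 and x5   — complement / identity
    = (not x4 or not x3) and x5   — distribution
These differ: at x3=0, x4=0, x5=1, E1 = 0 but E2 = 1.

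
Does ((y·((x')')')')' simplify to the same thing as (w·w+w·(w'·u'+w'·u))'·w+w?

No

E1: ((y·((x')')')')'
    = ((y·x')')'
    = y·x'
E2: (w·w+w·(w'·u'+w'·u))'·w+w
    = (w·w+w·w')'·w+w
    = w'·w+w
    = w
These differ: at u=0, w=1, x=1, y=0, E1 = 0 but E2 = 1.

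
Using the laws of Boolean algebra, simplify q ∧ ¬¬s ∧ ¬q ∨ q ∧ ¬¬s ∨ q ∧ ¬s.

q

q ∧ ¬¬s ∧ ¬q ∨ q ∧ ¬¬s ∨ q ∧ ¬s
= q ∧ ¬¬s ∨ q ∧ ¬s
= q ∧ s ∨ q ∧ ¬s
= q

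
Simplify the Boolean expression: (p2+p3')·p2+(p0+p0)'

(p2+p3')·p2+(p0+p0)'
= p2+(p0+p0)'   — absorption
= p2+p0'   — idempotence

p2+p0'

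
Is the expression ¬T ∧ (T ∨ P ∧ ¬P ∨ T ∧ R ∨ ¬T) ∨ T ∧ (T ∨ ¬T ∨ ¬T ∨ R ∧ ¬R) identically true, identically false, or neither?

identically true

¬T ∧ (T ∨ P ∧ ¬P ∨ T ∧ R ∨ ¬T) ∨ T ∧ (T ∨ ¬T ∨ ¬T ∨ R ∧ ¬R)
= ¬T ∧ (T ∨ P ∧ ¬P ∨ T ∧ R ∨ ¬T) ∨ T ∧ (T ∨ ¬T ∨ ¬T)   [complement / identity]
= ¬T ∧ (T ∨ T ∧ R ∨ ¬T) ∨ T ∧ (T ∨ ¬T ∨ ¬T)   [complement / identity]
= ¬T ∧ (T ∨ ¬T) ∨ T ∧ (T ∨ ¬T ∨ ¬T)   [absorption]
= ¬T ∧ (T ∨ ¬T) ∨ T ∧ (T ∨ ¬T)   [idempotence]
= T ∨ ¬T   [distribution]
= True   [complement]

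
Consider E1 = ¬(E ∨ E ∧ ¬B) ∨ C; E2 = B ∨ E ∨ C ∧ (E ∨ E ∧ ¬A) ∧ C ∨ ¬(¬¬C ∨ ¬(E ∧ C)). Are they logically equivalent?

E1: ¬(E ∨ E ∧ ¬B) ∨ C
    = ¬E ∨ C   (absorption)
E2: B ∨ E ∨ C ∧ (E ∨ E ∧ ¬A) ∧ C ∨ ¬(¬¬C ∨ ¬(E ∧ C))
    = B ∨ E ∨ C ∧ E ∧ C ∨ ¬(¬¬C ∨ ¬(E ∧ C))   (absorption)
    = B ∨ E ∨ C ∧ E ∧ C ∨ ¬C ∧ E ∧ C   (De Morgan)
    = B ∨ E ∨ E ∧ C   (distribution)
    = B ∨ E   (absorption)
These differ: at A=1, B=0, C=0, E=0, E1 = 1 but E2 = 0.

No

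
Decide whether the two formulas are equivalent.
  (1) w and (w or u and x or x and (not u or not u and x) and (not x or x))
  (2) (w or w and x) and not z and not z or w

Yes

E1: w and (w or u and x or x and (not u or not u and x) and (not x or x))
    = w and (w or u and x or x and (not u or not u and x))   [complement / identity]
    = w and (w or u and x or x and not u)   [absorption]
    = w and (w or x)   [distribution]
    = w   [absorption]
E2: (w or w and x) and not z and not z or w
    = w and not z and not z or w   [absorption]
    = w and not z or w   [idempotence]
    = w   [absorption]
Both reduce to w, so they are equivalent.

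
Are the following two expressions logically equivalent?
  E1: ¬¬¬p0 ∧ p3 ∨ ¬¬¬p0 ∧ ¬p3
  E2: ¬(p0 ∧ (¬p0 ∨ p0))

E1: ¬¬¬p0 ∧ p3 ∨ ¬¬¬p0 ∧ ¬p3
    = ¬¬¬p0   [distribution]
    = ¬p0   [double negation]
E2: ¬(p0 ∧ (¬p0 ∨ p0))
    = ¬p0   [complement / identity]
Both reduce to ¬p0, so they are equivalent.

Yes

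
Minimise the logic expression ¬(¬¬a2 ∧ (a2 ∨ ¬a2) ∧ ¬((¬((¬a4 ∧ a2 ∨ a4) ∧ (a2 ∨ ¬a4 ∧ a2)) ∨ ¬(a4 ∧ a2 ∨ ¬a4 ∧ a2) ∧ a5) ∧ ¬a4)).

¬a2

¬(¬¬a2 ∧ (a2 ∨ ¬a2) ∧ ¬((¬((¬a4 ∧ a2 ∨ a4) ∧ (a2 ∨ ¬a4 ∧ a2)) ∨ ¬(a4 ∧ a2 ∨ ¬a4 ∧ a2) ∧ a5) ∧ ¬a4))
= ¬(¬¬a2 ∧ (a2 ∨ ¬a2) ∧ ¬((¬(a4 ∧ a2 ∨ ¬a4 ∧ a2) ∨ ¬(a4 ∧ a2 ∨ ¬a4 ∧ a2) ∧ a5) ∧ ¬a4))
= ¬(¬¬a2 ∧ ¬((¬(a4 ∧ a2 ∨ ¬a4 ∧ a2) ∨ ¬(a4 ∧ a2 ∨ ¬a4 ∧ a2) ∧ a5) ∧ ¬a4))
= ¬(¬¬a2 ∧ ¬(¬(a4 ∧ a2 ∨ ¬a4 ∧ a2) ∧ ¬a4))
= ¬a2 ∨ ¬(a4 ∧ a2 ∨ ¬a4 ∧ a2) ∧ ¬a4
= ¬a2 ∨ ¬a2 ∧ ¬a4
= ¬a2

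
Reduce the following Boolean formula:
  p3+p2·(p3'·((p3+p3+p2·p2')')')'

p3+p2

p3+p2·(p3'·((p3+p3+p2·p2')')')'
= p3+p2·(p3'·((p3+p3)')')'   (complement / identity)
= p3+p2·(p3'·(p3')')'   (idempotence)
= p3+p2·(p3+p3')   (De Morgan)
= p3+p2   (complement / identity)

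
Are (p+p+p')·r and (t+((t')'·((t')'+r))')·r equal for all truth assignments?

Yes

E1: (p+p+p')·r
    = (p+p')·r
    = r
E2: (t+((t')'·((t')'+r))')·r
    = (t+((t')')')·r
    = (t+t')·r
    = r
Both reduce to r, so they are equivalent.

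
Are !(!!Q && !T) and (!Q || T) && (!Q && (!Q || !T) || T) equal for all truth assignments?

E1: !(!!Q && !T)
    = !Q || T   (De Morgan)
E2: (!Q || T) && (!Q && (!Q || !T) || T)
    = (!Q || T) && (!Q || T)   (absorption)
    = !Q || T   (idempotence)
Both reduce to !Q || T, so they are equivalent.

Yes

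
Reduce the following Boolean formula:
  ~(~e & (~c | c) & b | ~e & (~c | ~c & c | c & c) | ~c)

e & c

~(~e & (~c | c) & b | ~e & (~c | ~c & c | c & c) | ~c)
= ~(~e & (~c | c) & b | ~e & (~c | c) | ~c)   [distribution]
= ~(~e & (~c | c) | ~c)   [absorption]
= ~(~e | ~c)   [complement / identity]
= e & c   [De Morgan]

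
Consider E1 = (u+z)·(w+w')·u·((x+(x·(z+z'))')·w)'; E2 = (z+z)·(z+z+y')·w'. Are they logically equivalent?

E1: (u+z)·(w+w')·u·((x+(x·(z+z'))')·w)'
    = (u+z)·u·((x+(x·(z+z'))')·w)'
    = (u+z)·u·((x+x')·w)'
    = (u+z)·u·w'
    = u·w'
E2: (z+z)·(z+z+y')·w'
    = (z+z)·w'
    = z·w'
These differ: at u=0, w=0, x=0, y=1, z=1, E1 = 0 but E2 = 1.

No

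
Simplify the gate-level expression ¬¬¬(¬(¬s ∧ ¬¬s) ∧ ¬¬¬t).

¬¬¬(¬(¬s ∧ ¬¬s) ∧ ¬¬¬t)
= ¬¬¬(¬(¬s ∧ ¬¬s) ∧ ¬t)   (double negation)
= ¬¬¬((s ∨ ¬s) ∧ ¬t)   (De Morgan)
= ¬¬¬¬t   (complement / identity)
= ¬¬t   (double negation)
= t   (double negation)

t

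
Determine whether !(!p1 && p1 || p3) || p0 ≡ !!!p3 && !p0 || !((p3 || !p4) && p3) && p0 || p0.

E1: !(!p1 && p1 || p3) || p0
    = !p3 || p0   [complement / identity]
E2: !!!p3 && !p0 || !((p3 || !p4) && p3) && p0 || p0
    = !!!p3 && !p0 || !p3 && p0 || p0   [absorption]
    = !p3 && !p0 || !p3 && p0 || p0   [double negation]
    = !p3 || p0   [distribution]
Both reduce to !p3 || p0, so they are equivalent.

Yes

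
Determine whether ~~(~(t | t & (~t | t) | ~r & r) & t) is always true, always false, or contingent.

~~(~(t | t & (~t | t) | ~r & r) & t)
= ~~(~(t | t | ~r & r) & t)   [complement / identity]
= ~~(~(t | t) & t)   [complement / identity]
= ~(t | t) & t   [double negation]
= ~t & t   [idempotence]
= 0   [complement]

always false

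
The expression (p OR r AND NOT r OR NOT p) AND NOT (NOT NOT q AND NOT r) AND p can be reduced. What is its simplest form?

(NOT q OR r) AND p

(p OR r AND NOT r OR NOT p) AND NOT (NOT NOT q AND NOT r) AND p
= (p OR r AND NOT r OR NOT p) AND (NOT q OR r) AND p   [De Morgan]
= (p OR NOT p) AND (NOT q OR r) AND p   [complement / identity]
= (NOT q OR r) AND p   [complement / identity]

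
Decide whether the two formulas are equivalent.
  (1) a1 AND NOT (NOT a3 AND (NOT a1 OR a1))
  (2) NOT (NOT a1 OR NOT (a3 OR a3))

E1: a1 AND NOT (NOT a3 AND (NOT a1 OR a1))
    = a1 AND NOT NOT a3
    = a1 AND a3
E2: NOT (NOT a1 OR NOT (a3 OR a3))
    = a1 AND (a3 OR a3)
    = a1 AND a3
Both reduce to a1 AND a3, so they are equivalent.

Yes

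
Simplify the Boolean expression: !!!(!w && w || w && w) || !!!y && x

!!!(!w && w || w && w) || !!!y && x
= !!!(!w && w || w && w) || !y && x   [double negation]
= !!!w || !y && x   [distribution]
= !w || !y && x   [double negation]

!w || !y && x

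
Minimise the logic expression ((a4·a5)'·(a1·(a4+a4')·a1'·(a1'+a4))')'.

a4·a5

((a4·a5)'·(a1·(a4+a4')·a1'·(a1'+a4))')'
= ((a4·a5)'·(a1·a1'·(a1'+a4))')'   — complement / identity
= ((a4·a5)'·(a1·a1')')'   — absorption
= a4·a5+a1·a1'   — De Morgan
= a4·a5   — complement / identity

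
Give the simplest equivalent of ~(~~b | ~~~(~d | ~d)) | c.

~b & ~d | c

~(~~b | ~~~(~d | ~d)) | c
= ~(~~b | ~~~~d) | c   [idempotence]
= ~(~~b | ~~d) | c   [double negation]
= ~b & ~d | c   [De Morgan]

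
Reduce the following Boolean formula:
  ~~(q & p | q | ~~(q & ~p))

~~(q & p | q | ~~(q & ~p))
= ~~(q | ~~(q & ~p))   [absorption]
= ~~(q | q & ~p)   [double negation]
= q | q & ~p   [double negation]
= q   [absorption]

q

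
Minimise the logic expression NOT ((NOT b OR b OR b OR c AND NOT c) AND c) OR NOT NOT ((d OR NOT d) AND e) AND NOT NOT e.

NOT ((NOT b OR b OR b OR c AND NOT c) AND c) OR NOT NOT ((d OR NOT d) AND e) AND NOT NOT e
= NOT ((NOT b OR b OR b) AND c) OR NOT NOT ((d OR NOT d) AND e) AND NOT NOT e   (complement / identity)
= NOT ((NOT b OR b OR b) AND c) OR NOT NOT e AND NOT NOT e   (complement / identity)
= NOT ((NOT b OR b OR b) AND c) OR NOT NOT e   (idempotence)
= NOT ((NOT b OR b OR b) AND c) OR e   (double negation)
= NOT ((NOT b OR b) AND c) OR e   (idempotence)
= NOT c OR e   (complement / identity)

NOT c OR e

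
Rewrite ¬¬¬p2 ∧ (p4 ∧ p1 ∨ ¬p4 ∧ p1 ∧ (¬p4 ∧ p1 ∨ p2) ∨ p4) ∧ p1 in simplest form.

¬p2 ∧ p1

¬¬¬p2 ∧ (p4 ∧ p1 ∨ ¬p4 ∧ p1 ∧ (¬p4 ∧ p1 ∨ p2) ∨ p4) ∧ p1
= ¬¬¬p2 ∧ (p4 ∧ p1 ∨ ¬p4 ∧ p1 ∨ p4) ∧ p1
= ¬¬¬p2 ∧ (p1 ∨ p4) ∧ p1
= ¬¬¬p2 ∧ p1
= ¬p2 ∧ p1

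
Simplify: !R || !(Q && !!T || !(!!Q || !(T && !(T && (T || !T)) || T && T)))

!R || !(Q && !!T || !(!!Q || !(T && !(T && (T || !T)) || T && T)))
= !R || !(Q && !!T || !Q && (T && !(T && (T || !T)) || T && T))
= !R || !(Q && !!T || !Q && (T && !T || T && T))
= !R || !(Q && T || !Q && (T && !T || T && T))
= !R || !(Q && T || !Q && T)
= !R || !T

!R || !T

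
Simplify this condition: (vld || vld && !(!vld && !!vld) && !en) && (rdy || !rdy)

(vld || vld && !(!vld && !!vld) && !en) && (rdy || !rdy)
= (vld || vld && (vld || !vld) && !en) && (rdy || !rdy)
= (vld || vld && !en) && (rdy || !rdy)
= vld && (rdy || !rdy)
= vld

vld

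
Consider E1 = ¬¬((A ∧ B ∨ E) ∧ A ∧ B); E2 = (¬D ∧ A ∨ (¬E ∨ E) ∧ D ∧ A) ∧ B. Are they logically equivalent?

Yes

E1: ¬¬((A ∧ B ∨ E) ∧ A ∧ B)
    = ¬¬(A ∧ B)
    = A ∧ B
E2: (¬D ∧ A ∨ (¬E ∨ E) ∧ D ∧ A) ∧ B
    = (¬D ∧ A ∨ D ∧ A) ∧ B
    = A ∧ B
Both reduce to A ∧ B, so they are equivalent.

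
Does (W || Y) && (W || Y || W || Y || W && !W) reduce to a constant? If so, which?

(W || Y) && (W || Y || W || Y || W && !W)
= (W || Y) && (W || Y || W && !W)   — idempotence
= (W || Y) && (W || Y)   — complement / identity
= W && W || Y   — distribution
= W || Y   — idempotence
This depends on W, Y, so it is not a constant.

no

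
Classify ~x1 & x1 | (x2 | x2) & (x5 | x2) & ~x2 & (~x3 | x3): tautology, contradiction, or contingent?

contradiction

~x1 & x1 | (x2 | x2) & (x5 | x2) & ~x2 & (~x3 | x3)
= ~x1 & x1 | (x2 & x5 | x2) & ~x2 & (~x3 | x3)
= ~x1 & x1 | x2 & ~x2 & (~x3 | x3)
= x2 & ~x2 & (~x3 | x3)
= x2 & ~x2
= 0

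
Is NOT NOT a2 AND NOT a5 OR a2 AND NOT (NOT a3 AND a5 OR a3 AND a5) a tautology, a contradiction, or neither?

NOT NOT a2 AND NOT a5 OR a2 AND NOT (NOT a3 AND a5 OR a3 AND a5)
= a2 AND NOT a5 OR a2 AND NOT (NOT a3 AND a5 OR a3 AND a5)   [double negation]
= a2 AND NOT a5 OR a2 AND NOT a5   [distribution]
= a2 AND NOT a5   [idempotence]
This depends on a2, a5, so it is not a constant.

neither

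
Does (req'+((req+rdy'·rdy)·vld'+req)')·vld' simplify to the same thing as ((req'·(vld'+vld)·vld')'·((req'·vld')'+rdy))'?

E1: (req'+((req+rdy'·rdy)·vld'+req)')·vld'
    = (req'+(req·vld'+req)')·vld'   [complement / identity]
    = (req'+req')·vld'   [absorption]
    = req'·vld'   [idempotence]
E2: ((req'·(vld'+vld)·vld')'·((req'·vld')'+rdy))'
    = ((req'·vld')'·((req'·vld')'+rdy))'   [complement / identity]
    = ((req'·vld')')'   [absorption]
    = req'·vld'   [double negation]
Both reduce to req'·vld', so they are equivalent.

Yes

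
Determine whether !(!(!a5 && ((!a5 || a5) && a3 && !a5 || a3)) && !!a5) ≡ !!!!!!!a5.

Yes

E1: !(!(!a5 && ((!a5 || a5) && a3 && !a5 || a3)) && !!a5)
    = !(!(!a5 && (a3 && !a5 || a3)) && !!a5)
    = !(!(!a5 && a3) && !!a5)
    = !a5 && a3 || !a5
    = !a5
E2: !!!!!!!a5
    = !!!!!a5
    = !!!a5
    = !a5
Both reduce to !a5, so they are equivalent.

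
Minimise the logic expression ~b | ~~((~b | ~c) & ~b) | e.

~b | e

~b | ~~((~b | ~c) & ~b) | e
= ~b | (~b | ~c) & ~b | e   (double negation)
= ~b | ~b | e   (absorption)
= ~b | e   (idempotence)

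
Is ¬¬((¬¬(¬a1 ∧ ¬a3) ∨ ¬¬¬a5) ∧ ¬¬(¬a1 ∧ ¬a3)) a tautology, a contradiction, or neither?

¬¬((¬¬(¬a1 ∧ ¬a3) ∨ ¬¬¬a5) ∧ ¬¬(¬a1 ∧ ¬a3))
= ¬¬((¬¬(¬a1 ∧ ¬a3) ∨ ¬a5) ∧ ¬¬(¬a1 ∧ ¬a3))   (double negation)
= ¬¬¬¬(¬a1 ∧ ¬a3)   (absorption)
= ¬¬(¬a1 ∧ ¬a3)   (double negation)
= ¬a1 ∧ ¬a3   (double negation)
This depends on a1, a3, so it is not a constant.

neither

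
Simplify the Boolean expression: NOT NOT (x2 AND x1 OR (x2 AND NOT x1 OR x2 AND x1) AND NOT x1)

x2

NOT NOT (x2 AND x1 OR (x2 AND NOT x1 OR x2 AND x1) AND NOT x1)
= NOT NOT (x2 AND x1 OR x2 AND NOT x1)   [distribution]
= x2 AND x1 OR x2 AND NOT x1   [double negation]
= x2   [distribution]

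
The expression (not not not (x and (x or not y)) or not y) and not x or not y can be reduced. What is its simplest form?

not x or not y

(not not not (x and (x or not y)) or not y) and not x or not y
= (not not not x or not y) and not x or not y   — absorption
= (not x or not y) and not x or not y   — double negation
= not x or not y   — absorption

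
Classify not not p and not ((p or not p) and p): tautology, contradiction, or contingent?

contradiction

not not p and not ((p or not p) and p)
= not not p and not p   [complement / identity]
= p and not p   [double negation]
= False   [complement]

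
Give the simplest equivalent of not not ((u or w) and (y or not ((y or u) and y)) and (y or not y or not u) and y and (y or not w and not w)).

not not ((u or w) and (y or not ((y or u) and y)) and (y or not y or not u) and y and (y or not w and not w))
= not not ((u or w) and (y or not y) and (y or not y or not u) and y and (y or not w and not w))
= not not ((u or w) and (y or not y) and (y or not y or not u) and y and (y or not w))
= not not ((u or w) and (y or not y) and (y or not y or not u) and y)
= not not ((u or w) and (y or not y) and y)
= (u or w) and (y or not y) and y
= (u or w) and y

(u or w) and y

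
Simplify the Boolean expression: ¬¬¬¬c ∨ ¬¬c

¬¬¬¬c ∨ ¬¬c
= ¬¬c ∨ ¬¬c   [double negation]
= ¬¬c   [idempotence]
= c   [double negation]

c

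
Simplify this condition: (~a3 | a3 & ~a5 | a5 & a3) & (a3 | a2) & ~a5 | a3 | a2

(~a3 | a3 & ~a5 | a5 & a3) & (a3 | a2) & ~a5 | a3 | a2
= (~a3 | a3) & (a3 | a2) & ~a5 | a3 | a2
= (a3 | a2) & ~a5 | a3 | a2
= a3 | a2

a3 | a2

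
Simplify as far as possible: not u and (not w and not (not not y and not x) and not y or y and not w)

not u and not w

not u and (not w and not (not not y and not x) and not y or y and not w)
= not u and (not (not not y and not x) and not y or y) and not w   [distribution]
= not u and ((not y or x) and not y or y) and not w   [De Morgan]
= not u and (not y or y) and not w   [absorption]
= not u and not w   [complement / identity]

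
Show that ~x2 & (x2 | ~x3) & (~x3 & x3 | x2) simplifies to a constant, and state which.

~x2 & (x2 | ~x3) & (~x3 & x3 | x2)
= ~x2 & (x2 | ~x3) & x2   — complement / identity
= ~x2 & x2   — absorption
= 0   — complement

0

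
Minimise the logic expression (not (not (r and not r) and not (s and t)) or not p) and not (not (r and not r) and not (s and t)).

(not (not (r and not r) and not (s and t)) or not p) and not (not (r and not r) and not (s and t))
= not (not (r and not r) and not (s and t))   (absorption)
= r and not r or s and t   (De Morgan)
= s and t   (complement / identity)

s and t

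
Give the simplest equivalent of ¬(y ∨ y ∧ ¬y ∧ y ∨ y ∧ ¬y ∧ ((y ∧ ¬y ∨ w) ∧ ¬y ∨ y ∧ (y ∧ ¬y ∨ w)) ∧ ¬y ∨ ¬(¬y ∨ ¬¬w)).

¬(y ∨ y ∧ ¬y ∧ y ∨ y ∧ ¬y ∧ ((y ∧ ¬y ∨ w) ∧ ¬y ∨ y ∧ (y ∧ ¬y ∨ w)) ∧ ¬y ∨ ¬(¬y ∨ ¬¬w))
= ¬(y ∨ y ∧ ¬y ∧ y ∨ y ∧ ¬y ∧ (y ∧ ¬y ∨ w) ∧ ¬y ∨ ¬(¬y ∨ ¬¬w))   — distribution
= ¬(y ∨ y ∧ ¬y ∧ y ∨ y ∧ ¬y ∧ ¬y ∨ ¬(¬y ∨ ¬¬w))   — absorption
= ¬(y ∨ y ∧ ¬y ∨ ¬(¬y ∨ ¬¬w))   — distribution
= ¬(y ∨ y ∧ ¬y ∨ y ∧ ¬w)   — De Morgan
= ¬(y ∨ y ∧ ¬w)   — complement / identity
= ¬y   — absorption

¬y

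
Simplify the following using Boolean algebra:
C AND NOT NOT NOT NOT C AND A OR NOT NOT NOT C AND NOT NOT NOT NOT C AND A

C AND A

C AND NOT NOT NOT NOT C AND A OR NOT NOT NOT C AND NOT NOT NOT NOT C AND A
= C AND NOT NOT NOT NOT C AND A OR NOT C AND NOT NOT NOT NOT C AND A   [double negation]
= NOT NOT NOT NOT C AND A   [distribution]
= NOT NOT C AND A   [double negation]
= C AND A   [double negation]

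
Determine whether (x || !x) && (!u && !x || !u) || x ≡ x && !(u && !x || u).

E1: (x || !x) && (!u && !x || !u) || x
    = !u && !x || !u || x   — complement / identity
    = !u || x   — absorption
E2: x && !(u && !x || u)
    = x && !u   — absorption
These differ: at u=0, x=0, E1 = 1 but E2 = 0.

No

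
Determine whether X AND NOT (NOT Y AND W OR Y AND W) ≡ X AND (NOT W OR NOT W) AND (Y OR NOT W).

Yes

E1: X AND NOT (NOT Y AND W OR Y AND W)
    = X AND NOT W
E2: X AND (NOT W OR NOT W) AND (Y OR NOT W)
    = X AND (NOT W AND Y OR NOT W)
    = X AND NOT W
Both reduce to X AND NOT W, so they are equivalent.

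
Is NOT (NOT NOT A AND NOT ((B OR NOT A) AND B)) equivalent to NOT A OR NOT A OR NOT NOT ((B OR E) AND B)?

Yes

E1: NOT (NOT NOT A AND NOT ((B OR NOT A) AND B))
    = NOT (NOT NOT A AND NOT B)
    = NOT A OR B
E2: NOT A OR NOT A OR NOT NOT ((B OR E) AND B)
    = NOT A OR NOT A OR NOT NOT B
    = NOT A OR NOT A OR B
    = NOT A OR B
Both reduce to NOT A OR B, so they are equivalent.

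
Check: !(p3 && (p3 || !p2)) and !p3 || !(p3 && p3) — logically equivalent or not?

Yes

E1: !(p3 && (p3 || !p2))
    = !p3   — absorption
E2: !p3 || !(p3 && p3)
    = !p3 || !p3   — idempotence
    = !p3   — idempotence
Both reduce to !p3, so they are equivalent.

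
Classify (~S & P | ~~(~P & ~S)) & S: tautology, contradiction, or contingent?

(~S & P | ~~(~P & ~S)) & S
= (~S & P | ~P & ~S) & S
= ~S & S
= 0

contradiction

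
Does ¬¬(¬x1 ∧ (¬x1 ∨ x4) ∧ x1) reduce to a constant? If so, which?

¬¬(¬x1 ∧ (¬x1 ∨ x4) ∧ x1)
= ¬x1 ∧ (¬x1 ∨ x4) ∧ x1   — double negation
= ¬x1 ∧ x1   — absorption
= False   — complement

yes, False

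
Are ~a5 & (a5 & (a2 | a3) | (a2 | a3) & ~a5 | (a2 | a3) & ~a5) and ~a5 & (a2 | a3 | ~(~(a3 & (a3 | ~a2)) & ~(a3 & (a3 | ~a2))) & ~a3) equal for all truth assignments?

E1: ~a5 & (a5 & (a2 | a3) | (a2 | a3) & ~a5 | (a2 | a3) & ~a5)
    = ~a5 & (a5 & (a2 | a3) | (a2 | a3) & ~a5)   — idempotence
    = ~a5 & (a2 | a3)   — distribution
E2: ~a5 & (a2 | a3 | ~(~(a3 & (a3 | ~a2)) & ~(a3 & (a3 | ~a2))) & ~a3)
    = ~a5 & (a2 | a3 | ~~(a3 & (a3 | ~a2)) & ~a3)   — idempotence
    = ~a5 & (a2 | a3 | ~~a3 & ~a3)   — absorption
    = ~a5 & (a2 | a3 | a3 & ~a3)   — double negation
    = ~a5 & (a2 | a3)   — complement / identity
Both reduce to ~a5 & (a2 | a3), so they are equivalent.

Yes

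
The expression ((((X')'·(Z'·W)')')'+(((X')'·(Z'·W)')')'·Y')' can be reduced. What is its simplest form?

X'+Z'·W

((((X')'·(Z'·W)')')'+(((X')'·(Z'·W)')')'·Y')'
= ((((X')'·(Z'·W)')')')'   [absorption]
= ((X'+Z'·W)')'   [De Morgan]
= X'+Z'·W   [double negation]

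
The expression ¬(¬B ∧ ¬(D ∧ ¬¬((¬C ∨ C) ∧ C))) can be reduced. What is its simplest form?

¬(¬B ∧ ¬(D ∧ ¬¬((¬C ∨ C) ∧ C)))
= B ∨ D ∧ ¬¬((¬C ∨ C) ∧ C)   [De Morgan]
= B ∨ D ∧ ¬¬C   [complement / identity]
= B ∨ D ∧ C   [double negation]

B ∨ D ∧ C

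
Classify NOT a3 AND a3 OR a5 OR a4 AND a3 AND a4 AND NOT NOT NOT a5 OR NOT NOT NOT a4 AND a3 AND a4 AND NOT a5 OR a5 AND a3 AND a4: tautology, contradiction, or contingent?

contingent

NOT a3 AND a3 OR a5 OR a4 AND a3 AND a4 AND NOT NOT NOT a5 OR NOT NOT NOT a4 AND a3 AND a4 AND NOT a5 OR a5 AND a3 AND a4
= NOT a3 AND a3 OR a5 OR a4 AND a3 AND a4 AND NOT a5 OR NOT NOT NOT a4 AND a3 AND a4 AND NOT a5 OR a5 AND a3 AND a4
= NOT a3 AND a3 OR a5 OR a4 AND a3 AND a4 AND NOT a5 OR NOT a4 AND a3 AND a4 AND NOT a5 OR a5 AND a3 AND a4
= NOT a3 AND a3 OR a5 OR a3 AND a4 AND NOT a5 OR a5 AND a3 AND a4
= a5 OR a3 AND a4 AND NOT a5 OR a5 AND a3 AND a4
= a5 OR a3 AND a4
This depends on a3, a4, a5, so it is not a constant.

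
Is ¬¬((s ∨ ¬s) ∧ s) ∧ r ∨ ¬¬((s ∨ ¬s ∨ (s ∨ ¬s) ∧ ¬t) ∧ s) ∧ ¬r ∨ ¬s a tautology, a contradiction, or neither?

¬¬((s ∨ ¬s) ∧ s) ∧ r ∨ ¬¬((s ∨ ¬s ∨ (s ∨ ¬s) ∧ ¬t) ∧ s) ∧ ¬r ∨ ¬s
= ¬¬((s ∨ ¬s) ∧ s) ∧ r ∨ ¬¬((s ∨ ¬s) ∧ s) ∧ ¬r ∨ ¬s   — absorption
= ¬¬((s ∨ ¬s) ∧ s) ∨ ¬s   — distribution
= (s ∨ ¬s) ∧ s ∨ ¬s   — double negation
= s ∨ ¬s   — complement / identity
= True   — complement

tautology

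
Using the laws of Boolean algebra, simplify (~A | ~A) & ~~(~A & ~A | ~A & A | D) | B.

~A | B

(~A | ~A) & ~~(~A & ~A | ~A & A | D) | B
= (~A | ~A) & ~~(~A | D) | B   — distribution
= ~A & ~~(~A | D) | B   — idempotence
= ~A & (~A | D) | B   — double negation
= ~A | B   — absorption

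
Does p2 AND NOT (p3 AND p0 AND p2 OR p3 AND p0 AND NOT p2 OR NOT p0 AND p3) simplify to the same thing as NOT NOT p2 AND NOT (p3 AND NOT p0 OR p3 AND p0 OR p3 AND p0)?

E1: p2 AND NOT (p3 AND p0 AND p2 OR p3 AND p0 AND NOT p2 OR NOT p0 AND p3)
    = p2 AND NOT (p3 AND p0 OR NOT p0 AND p3)   [distribution]
    = p2 AND NOT p3   [distribution]
E2: NOT NOT p2 AND NOT (p3 AND NOT p0 OR p3 AND p0 OR p3 AND p0)
    = NOT NOT p2 AND NOT (p3 AND NOT p0 OR p3 AND p0)   [idempotence]
    = NOT NOT p2 AND NOT p3   [distribution]
    = p2 AND NOT p3   [double negation]
Both reduce to p2 AND NOT p3, so they are equivalent.

Yes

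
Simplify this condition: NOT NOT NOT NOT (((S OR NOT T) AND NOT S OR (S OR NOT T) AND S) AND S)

NOT NOT NOT NOT (((S OR NOT T) AND NOT S OR (S OR NOT T) AND S) AND S)
= NOT NOT NOT NOT ((S OR NOT T) AND S)
= NOT NOT ((S OR NOT T) AND S)
= (S OR NOT T) AND S
= S

S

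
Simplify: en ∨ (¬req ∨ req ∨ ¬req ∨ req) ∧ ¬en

en ∨ (¬req ∨ req ∨ ¬req ∨ req) ∧ ¬en
= en ∨ (¬req ∨ req) ∧ ¬en   [idempotence]
= en ∨ ¬en   [complement / identity]
= True   [complement]

True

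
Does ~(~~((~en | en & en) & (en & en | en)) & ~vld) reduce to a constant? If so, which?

~(~~((~en | en & en) & (en & en | en)) & ~vld)
= ~((~en | en & en) & (en & en | en)) | vld   [De Morgan]
= ~(~en & en | en & en) | vld   [distribution]
= ~en | vld   [distribution]
This depends on en, vld, so it is not a constant.

no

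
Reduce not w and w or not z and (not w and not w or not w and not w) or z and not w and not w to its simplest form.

not w and w or not z and (not w and not w or not w and not w) or z and not w and not w
= not w and w or not z and not w and not w or z and not w and not w   — idempotence
= not w and w or not w and not w   — distribution
= not w   — distribution

not w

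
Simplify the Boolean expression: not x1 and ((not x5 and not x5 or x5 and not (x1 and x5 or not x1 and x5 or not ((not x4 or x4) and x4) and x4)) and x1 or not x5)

not x1 and not x5

not x1 and ((not x5 and not x5 or x5 and not (x1 and x5 or not x1 and x5 or not ((not x4 or x4) and x4) and x4)) and x1 or not x5)
= not x1 and ((not x5 and not x5 or x5 and not (x5 or not ((not x4 or x4) and x4) and x4)) and x1 or not x5)   — distribution
= not x1 and ((not x5 and not x5 or x5 and not (x5 or not x4 and x4)) and x1 or not x5)   — complement / identity
= not x1 and ((not x5 and not x5 or x5 and not x5) and x1 or not x5)   — complement / identity
= not x1 and (not x5 and x1 or not x5)   — distribution
= not x1 and not x5   — absorption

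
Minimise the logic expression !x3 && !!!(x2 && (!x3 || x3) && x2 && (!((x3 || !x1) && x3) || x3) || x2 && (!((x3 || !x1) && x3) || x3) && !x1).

!x3 && !!!(x2 && (!x3 || x3) && x2 && (!((x3 || !x1) && x3) || x3) || x2 && (!((x3 || !x1) && x3) || x3) && !x1)
= !x3 && !!!((x2 && (!x3 || x3) || !x1) && x2 && (!((x3 || !x1) && x3) || x3))
= !x3 && !!!((x2 && (!x3 || x3) || !x1) && x2 && (!x3 || x3))
= !x3 && !!!(x2 && (!x3 || x3))
= !x3 && !(x2 && (!x3 || x3))
= !x3 && !x2

!x3 && !x2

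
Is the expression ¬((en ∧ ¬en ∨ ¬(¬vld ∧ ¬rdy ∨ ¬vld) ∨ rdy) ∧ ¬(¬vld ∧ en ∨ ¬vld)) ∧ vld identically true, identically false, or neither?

identically false

¬((en ∧ ¬en ∨ ¬(¬vld ∧ ¬rdy ∨ ¬vld) ∨ rdy) ∧ ¬(¬vld ∧ en ∨ ¬vld)) ∧ vld
= ¬((en ∧ ¬en ∨ ¬(¬vld ∧ ¬rdy ∨ ¬vld) ∨ rdy) ∧ ¬¬vld) ∧ vld
= ¬((en ∧ ¬en ∨ ¬¬vld ∨ rdy) ∧ ¬¬vld) ∧ vld
= ¬((¬¬vld ∨ rdy) ∧ ¬¬vld) ∧ vld
= ¬¬¬vld ∧ vld
= ¬vld ∧ vld
= False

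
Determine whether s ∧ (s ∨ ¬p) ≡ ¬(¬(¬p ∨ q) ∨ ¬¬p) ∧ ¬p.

E1: s ∧ (s ∨ ¬p)
    = s   — absorption
E2: ¬(¬(¬p ∨ q) ∨ ¬¬p) ∧ ¬p
    = (¬p ∨ q) ∧ ¬p ∧ ¬p   — De Morgan
    = ¬p ∧ ¬p   — absorption
    = ¬p   — idempotence
These differ: at p=0, q=0, s=0, E1 = 0 but E2 = 1.

No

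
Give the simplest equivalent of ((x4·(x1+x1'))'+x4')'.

x4

((x4·(x1+x1'))'+x4')'
= (x4'+x4')'
= (x4')'
= x4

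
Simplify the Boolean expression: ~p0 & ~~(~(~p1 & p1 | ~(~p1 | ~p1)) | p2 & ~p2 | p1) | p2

~p0 | p2

~p0 & ~~(~(~p1 & p1 | ~(~p1 | ~p1)) | p2 & ~p2 | p1) | p2
= ~p0 & ~~(~(~p1 & p1 | p1 & p1) | p2 & ~p2 | p1) | p2   [De Morgan]
= ~p0 & ~~(~(~p1 & p1 | p1 & p1) | p1) | p2   [complement / identity]
= ~p0 & (~(~p1 & p1 | p1 & p1) | p1) | p2   [double negation]
= ~p0 & (~p1 | p1) | p2   [distribution]
= ~p0 | p2   [complement / identity]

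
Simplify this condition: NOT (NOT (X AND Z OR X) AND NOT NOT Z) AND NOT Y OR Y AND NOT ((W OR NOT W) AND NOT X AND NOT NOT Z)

X OR NOT Z

NOT (NOT (X AND Z OR X) AND NOT NOT Z) AND NOT Y OR Y AND NOT ((W OR NOT W) AND NOT X AND NOT NOT Z)
= NOT (NOT X AND NOT NOT Z) AND NOT Y OR Y AND NOT ((W OR NOT W) AND NOT X AND NOT NOT Z)   (absorption)
= NOT (NOT X AND NOT NOT Z) AND NOT Y OR Y AND NOT (NOT X AND NOT NOT Z)   (complement / identity)
= NOT (NOT X AND NOT NOT Z)   (distribution)
= X OR NOT Z   (De Morgan)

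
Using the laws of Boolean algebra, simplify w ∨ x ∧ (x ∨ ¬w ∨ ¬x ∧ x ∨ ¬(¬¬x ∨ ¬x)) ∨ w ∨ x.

w ∨ x ∧ (x ∨ ¬w ∨ ¬x ∧ x ∨ ¬(¬¬x ∨ ¬x)) ∨ w ∨ x
= w ∨ x ∧ (x ∨ ¬w ∨ ¬x ∧ x ∨ ¬x ∧ x) ∨ w ∨ x   (De Morgan)
= w ∨ x ∧ (x ∨ ¬w ∨ ¬x ∧ x) ∨ w ∨ x   (idempotence)
= w ∨ x ∧ (x ∨ ¬w) ∨ w ∨ x   (complement / identity)
= w ∨ x ∨ w ∨ x   (absorption)
= w ∨ x   (idempotence)

w ∨ x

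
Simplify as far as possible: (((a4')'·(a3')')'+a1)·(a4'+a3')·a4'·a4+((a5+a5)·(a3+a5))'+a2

a5'+a2

(((a4')'·(a3')')'+a1)·(a4'+a3')·a4'·a4+((a5+a5)·(a3+a5))'+a2
= (a4'+a3'+a1)·(a4'+a3')·a4'·a4+((a5+a5)·(a3+a5))'+a2   [De Morgan]
= (a4'+a3'+a1)·(a4'+a3')·a4'·a4+(a5+a5·a3)'+a2   [distribution]
= (a4'+a3')·a4'·a4+(a5+a5·a3)'+a2   [absorption]
= a4'·a4+(a5+a5·a3)'+a2   [absorption]
= (a5+a5·a3)'+a2   [complement / identity]
= a5'+a2   [absorption]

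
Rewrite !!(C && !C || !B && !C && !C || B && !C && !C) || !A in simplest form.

!!(C && !C || !B && !C && !C || B && !C && !C) || !A
= !!(C && !C || !C && !C) || !A   (distribution)
= !!!C || !A   (distribution)
= !C || !A   (double negation)

!C || !A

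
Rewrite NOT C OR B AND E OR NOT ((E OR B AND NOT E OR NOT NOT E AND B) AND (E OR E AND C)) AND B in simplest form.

NOT C OR B AND E OR NOT ((E OR B AND NOT E OR NOT NOT E AND B) AND (E OR E AND C)) AND B
= NOT C OR B AND E OR NOT ((E OR B AND NOT E OR E AND B) AND (E OR E AND C)) AND B   [double negation]
= NOT C OR B AND E OR NOT ((E OR B AND NOT E OR E AND B) AND E) AND B   [absorption]
= NOT C OR B AND E OR NOT ((E OR B) AND E) AND B   [distribution]
= NOT C OR B AND E OR NOT E AND B   [absorption]
= NOT C OR B   [distribution]

NOT C OR B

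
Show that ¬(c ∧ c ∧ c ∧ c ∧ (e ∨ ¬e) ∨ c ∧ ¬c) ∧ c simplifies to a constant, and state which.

¬(c ∧ c ∧ c ∧ c ∧ (e ∨ ¬e) ∨ c ∧ ¬c) ∧ c
= ¬(c ∧ c ∧ c ∧ c ∨ c ∧ ¬c) ∧ c   (complement / identity)
= ¬(c ∧ c ∨ c ∧ ¬c) ∧ c   (idempotence)
= ¬c ∧ c   (distribution)
= False   (complement)

False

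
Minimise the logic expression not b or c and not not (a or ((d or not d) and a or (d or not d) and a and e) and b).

not b or c and not not (a or ((d or not d) and a or (d or not d) and a and e) and b)
= not b or c and not not (a or (d or not d) and a and b)   (absorption)
= not b or c and not not (a or a and b)   (complement / identity)
= not b or c and not not a   (absorption)
= not b or c and a   (double negation)

not b or c and a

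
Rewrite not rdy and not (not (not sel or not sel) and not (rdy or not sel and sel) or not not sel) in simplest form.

not rdy and not sel

not rdy and not (not (not sel or not sel) and not (rdy or not sel and sel) or not not sel)
= not rdy and not (not (not sel or not sel) and not rdy or not not sel)   (complement / identity)
= not rdy and not (not not sel and not rdy or not not sel)   (idempotence)
= not rdy and not not not sel   (absorption)
= not rdy and not sel   (double negation)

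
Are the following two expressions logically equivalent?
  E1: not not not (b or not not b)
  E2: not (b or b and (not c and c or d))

E1: not not not (b or not not b)
    = not not not (b or b)   — double negation
    = not (b or b)   — double negation
    = not b   — idempotence
E2: not (b or b and (not c and c or d))
    = not (b or b and d)   — complement / identity
    = not b   — absorption
Both reduce to not b, so they are equivalent.

Yes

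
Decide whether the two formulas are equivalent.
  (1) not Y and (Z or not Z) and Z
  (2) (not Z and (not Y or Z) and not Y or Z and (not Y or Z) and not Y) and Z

Yes

E1: not Y and (Z or not Z) and Z
    = not Y and Z
E2: (not Z and (not Y or Z) and not Y or Z and (not Y or Z) and not Y) and Z
    = (not Y or Z) and not Y and Z
    = not Y and Z
Both reduce to not Y and Z, so they are equivalent.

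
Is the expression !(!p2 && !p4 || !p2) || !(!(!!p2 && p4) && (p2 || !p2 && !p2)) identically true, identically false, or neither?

neither

!(!p2 && !p4 || !p2) || !(!(!!p2 && p4) && (p2 || !p2 && !p2))
= !(!p2 && !p4 || !p2) || !(!(!!p2 && p4) && (p2 || !p2))   — idempotence
= !!p2 || !(!(!!p2 && p4) && (p2 || !p2))   — absorption
= !!p2 || !!(!!p2 && p4)   — complement / identity
= !!p2 || !!p2 && p4   — double negation
= !!p2   — absorption
= p2   — double negation
This depends on p2, so it is not a constant.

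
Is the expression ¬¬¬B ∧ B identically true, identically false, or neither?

¬¬¬B ∧ B
= ¬B ∧ B   — double negation
= False   — complement

identically false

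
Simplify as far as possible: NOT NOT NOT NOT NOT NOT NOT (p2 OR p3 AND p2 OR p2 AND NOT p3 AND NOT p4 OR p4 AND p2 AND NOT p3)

NOT NOT NOT NOT NOT NOT NOT (p2 OR p3 AND p2 OR p2 AND NOT p3 AND NOT p4 OR p4 AND p2 AND NOT p3)
= NOT NOT NOT NOT NOT (p2 OR p3 AND p2 OR p2 AND NOT p3 AND NOT p4 OR p4 AND p2 AND NOT p3)
= NOT NOT NOT NOT NOT (p2 OR p3 AND p2 OR p2 AND NOT p3)
= NOT NOT NOT (p2 OR p3 AND p2 OR p2 AND NOT p3)
= NOT NOT NOT (p2 OR p2)
= NOT NOT NOT p2
= NOT p2

NOT p2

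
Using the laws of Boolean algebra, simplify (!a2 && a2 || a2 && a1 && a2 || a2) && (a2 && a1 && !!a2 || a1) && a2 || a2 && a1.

(!a2 && a2 || a2 && a1 && a2 || a2) && (a2 && a1 && !!a2 || a1) && a2 || a2 && a1
= (a2 && a1 && a2 || a2) && (a2 && a1 && !!a2 || a1) && a2 || a2 && a1
= (a2 && a1 && a2 || a2) && (a2 && a1 && a2 || a1) && a2 || a2 && a1
= (a2 && a1 && a2 || a2 && a1) && a2 || a2 && a1
= a2 && a1 && a2 || a2 && a1
= a2 && a1

a2 && a1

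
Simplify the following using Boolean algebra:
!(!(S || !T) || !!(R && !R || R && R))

!(!(S || !T) || !!(R && !R || R && R))
= !(!(S || !T) || !!R)
= (S || !T) && !R

(S || !T) && !R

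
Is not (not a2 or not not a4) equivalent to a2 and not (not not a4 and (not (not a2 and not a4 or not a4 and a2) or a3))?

Yes

E1: not (not a2 or not not a4)
    = a2 and not a4   (De Morgan)
E2: a2 and not (not not a4 and (not (not a2 and not a4 or not a4 and a2) or a3))
    = a2 and not (not not a4 and (not not a4 or a3))   (distribution)
    = a2 and not not not a4   (absorption)
    = a2 and not a4   (double negation)
Both reduce to a2 and not a4, so they are equivalent.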